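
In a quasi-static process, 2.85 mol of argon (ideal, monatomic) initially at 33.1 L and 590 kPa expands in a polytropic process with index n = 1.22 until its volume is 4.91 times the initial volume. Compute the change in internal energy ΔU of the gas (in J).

T₁ = P₁V₁/(nR) = 590×33.1/(2.85×8.314) = 824 K.
Polytropic n=1.22: T₂ = T₁(V₁/V₂)^(n−1) = 824×(0.204)^0.22 = 581 K; P₂ = P₁(V₁/V₂)^n = 84.7 kPa.
For an ideal gas ΔU = nCvΔT with Cv = (3/2)R = 12.5 J/(mol·K).
ΔU = 2.85×12.5×(581−824) = -8650 J.

-8650 J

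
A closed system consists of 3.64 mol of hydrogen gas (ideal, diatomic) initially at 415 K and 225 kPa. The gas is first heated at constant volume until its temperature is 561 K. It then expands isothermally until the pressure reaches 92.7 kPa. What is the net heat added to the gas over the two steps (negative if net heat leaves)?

31200 J

V₁ = nRT₁/P₁ = 3.64×8.314×415/225 = 55.8 L.
Step 1 — Isochoric: V stays 55.8 L; P/T = const ⇒ T₂ = 561 K, P₂ = 304 kPa.
W = 0 (no volume change).
ΔU = nCvΔT = 3.64×20.8×(561−415) = 11000 J.
Q = ΔU = 11000 J.
State after step 1: P = 304 kPa, V = 55.8 L, T = 561 K.
Step 2 — Isothermal: T stays 561 K; PV = const ⇒ V₂ = 183 L, P₂ = 92.7 kPa.
ΔU = 0 (ideal gas, T constant).
W = nRT ln(V₂/V₁) = 3.64×8.314×561×ln(3.28) = 20200 J.
Q = ΔU + W = 20200 J.
Net over both steps: W = 20200 J, Q = 31200 J, ΔU = 11000 J.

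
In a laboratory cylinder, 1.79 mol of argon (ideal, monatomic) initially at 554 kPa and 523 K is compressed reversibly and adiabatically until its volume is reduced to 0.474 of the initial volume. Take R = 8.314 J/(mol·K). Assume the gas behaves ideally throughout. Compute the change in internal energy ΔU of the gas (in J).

7530 J

V₁ = nRT₁/P₁ = 1.79×8.314×523/554 = 14.0 L.
Adiabatic: TV^(γ−1) = const ⇒ T₂ = 523×(2.11)^0.667 = 860 K; PV^γ = const ⇒ P₂ = 1920 kPa.
For an ideal gas ΔU = nCvΔT with Cv = (3/2)R = 12.5 J/(mol·K).
ΔU = 1.79×12.5×(860−523) = 7530 J.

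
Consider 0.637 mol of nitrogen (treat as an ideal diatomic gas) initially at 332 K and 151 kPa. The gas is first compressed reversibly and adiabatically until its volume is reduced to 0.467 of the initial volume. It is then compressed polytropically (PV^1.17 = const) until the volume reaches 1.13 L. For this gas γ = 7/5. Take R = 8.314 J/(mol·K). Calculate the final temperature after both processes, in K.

588 K

V₁ = nRT₁/P₁ = 0.637×8.314×332/151 = 11.6 L.
Step 1 — Adiabatic: TV^(γ−1) = const ⇒ T₂ = 332×(2.14)^0.400 = 450 K; PV^γ = const ⇒ P₂ = 438 kPa.
ΔU = nCvΔT = 0.637×20.8×(450−332) = 1570 J.
Q = 0 for an adiabatic process, so W = −ΔU = -1570 J.
State after step 1: P = 438 kPa, V = 5.44 L, T = 450 K.
Step 2 — Polytropic n=1.17: T₂ = T₁(V₁/V₂)^(n−1) = 450×(4.81)^0.17 = 588 K; P₂ = P₁(V₁/V₂)^n = 2760 kPa.
W = (P₁V₁−P₂V₂)/(n−1) = (438×5.44−2760×1.13)/0.17 = -4290 J.
ΔU = nCvΔT = 0.637×20.8×(588−450) = 1820 J.
Q = ΔU + W = -2470 J.
Net over both steps: W = -5860 J, Q = -2470 J, ΔU = 3390 J.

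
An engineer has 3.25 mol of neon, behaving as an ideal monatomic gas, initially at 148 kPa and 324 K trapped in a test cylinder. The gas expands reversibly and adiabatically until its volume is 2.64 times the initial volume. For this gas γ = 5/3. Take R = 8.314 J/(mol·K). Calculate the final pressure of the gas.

V₁ = nRT₁/P₁ = 3.25×8.314×324/148 = 59.2 L.
Adiabatic: TV^(γ−1) = const ⇒ T₂ = 324×(0.379)^0.667 = 170 K; PV^γ = const ⇒ P₂ = 29.3 kPa.

29.3 kPa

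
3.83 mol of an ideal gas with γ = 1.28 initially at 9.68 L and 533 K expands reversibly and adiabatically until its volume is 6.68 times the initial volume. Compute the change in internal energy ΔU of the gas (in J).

P₁ = nRT₁/V₁ = 3.83×8.314×533/9.68 = 1750 kPa.
Adiabatic: TV^(γ−1) = const ⇒ T₂ = 533×(0.150)^0.280 = 313 K; PV^γ = const ⇒ P₂ = 154 kPa.
For an ideal gas ΔU = nCvΔT with Cv = R/(γ−1) = 29.7 J/(mol·K).
ΔU = 3.83×29.7×(313−533) = -25000 J.

-25000 J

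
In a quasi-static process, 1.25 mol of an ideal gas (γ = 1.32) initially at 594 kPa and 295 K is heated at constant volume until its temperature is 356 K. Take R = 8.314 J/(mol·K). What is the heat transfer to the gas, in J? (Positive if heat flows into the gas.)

1980 J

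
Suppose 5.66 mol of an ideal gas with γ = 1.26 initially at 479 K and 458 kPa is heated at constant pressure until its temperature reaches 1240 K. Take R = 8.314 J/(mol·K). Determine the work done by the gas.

V₁ = nRT₁/P₁ = 5.66×8.314×479/458 = 49.2 L.
Isobaric: P stays 458 kPa; V/T = const ⇒ T₂ = 1240 K, V₂ = 127 L.
W = PΔV = 458×(127−49.2) kPa·L = 35800 J.

35800 J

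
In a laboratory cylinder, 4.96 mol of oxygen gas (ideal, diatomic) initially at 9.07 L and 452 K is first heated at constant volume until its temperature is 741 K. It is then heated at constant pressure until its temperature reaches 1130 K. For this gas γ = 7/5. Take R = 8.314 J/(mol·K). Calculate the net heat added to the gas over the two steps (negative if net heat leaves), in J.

85900 J

P₁ = nRT₁/V₁ = 4.96×8.314×452/9.07 = 2060 kPa.
Step 1 — Isochoric: V stays 9.07 L; P/T = const ⇒ T₂ = 741 K, P₂ = 3370 kPa.
W = 0 (no volume change).
ΔU = nCvΔT = 4.96×20.8×(741−452) = 29800 J.
Q = ΔU = 29800 J.
State after step 1: P = 3370 kPa, V = 9.07 L, T = 741 K.
Step 2 — Isobaric: P stays 3370 kPa; V/T = const ⇒ T₂ = 1130 K, V₂ = 13.8 L.
W = PΔV = 3370×(13.8−9.07) kPa·L = 16000 J.
ΔU = nCvΔT = 4.96×20.8×(1130−741) = 40100 J.
Q = ΔU + W = nCpΔT = 56100 J.
Net over both steps: W = 16000 J, Q = 85900 J, ΔU = 69900 J.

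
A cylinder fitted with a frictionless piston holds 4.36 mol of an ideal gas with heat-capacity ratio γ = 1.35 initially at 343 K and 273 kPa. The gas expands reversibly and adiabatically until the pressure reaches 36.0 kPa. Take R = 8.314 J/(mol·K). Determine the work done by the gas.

14500 J

V₁ = nRT₁/P₁ = 4.36×8.314×343/273 = 45.5 L.
Adiabatic: T₂/T₁ = (P₂/P₁)^((γ−1)/γ) ⇒ T₂ = 343×(0.132)^0.259 = 203 K; V₂ = 204 L.
ΔU = nCvΔT = 4.36×23.8×(203−343) = -14500 J.
Q = 0 for an adiabatic process, so W = −ΔU = 14500 J.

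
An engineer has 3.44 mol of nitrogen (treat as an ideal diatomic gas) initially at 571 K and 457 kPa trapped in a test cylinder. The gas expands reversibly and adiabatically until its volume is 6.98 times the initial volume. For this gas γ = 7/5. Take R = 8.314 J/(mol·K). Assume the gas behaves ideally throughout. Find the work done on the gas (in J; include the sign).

V₁ = nRT₁/P₁ = 3.44×8.314×571/457 = 35.7 L.
Adiabatic: TV^(γ−1) = const ⇒ T₂ = 571×(0.143)^0.400 = 262 K; PV^γ = const ⇒ P₂ = 30.1 kPa.
ΔU = nCvΔT = 3.44×20.8×(262−571) = -22100 J.
Q = 0 for an adiabatic process, so W = −ΔU = 22100 J.
Work done on the gas = −W_by = -22100 J.

-22100 J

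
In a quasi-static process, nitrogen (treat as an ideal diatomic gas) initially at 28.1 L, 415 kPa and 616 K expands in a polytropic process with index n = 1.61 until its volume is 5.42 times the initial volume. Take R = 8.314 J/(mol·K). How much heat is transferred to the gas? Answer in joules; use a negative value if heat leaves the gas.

-6460 J

n = P₁V₁/(RT₁) = 415×28.1/(8.314×616) = 2.28 mol.
Polytropic n=1.61: T₂ = T₁(V₁/V₂)^(n−1) = 616×(0.185)^0.61 = 220 K; P₂ = P₁(V₁/V₂)^n = 27.3 kPa.
W = (P₁V₁−P₂V₂)/(n−1) = (415×28.1−27.3×152)/0.61 = 12300 J.
ΔU = nCvΔT = 2.28×20.8×(220−616) = -18800 J.
Q = ΔU + W = -6460 J.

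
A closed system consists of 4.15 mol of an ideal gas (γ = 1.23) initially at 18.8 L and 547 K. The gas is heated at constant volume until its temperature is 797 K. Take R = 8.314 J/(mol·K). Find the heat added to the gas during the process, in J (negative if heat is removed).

P₁ = nRT₁/V₁ = 4.15×8.314×547/18.8 = 1000 kPa.
Isochoric: V stays 18.8 L; P/T = const ⇒ T₂ = 797 K, P₂ = 1460 kPa.
W = 0 (no volume change).
ΔU = nCvΔT = 4.15×36.1×(797−547) = 37500 J.
Q = ΔU = 37500 J.

37500 J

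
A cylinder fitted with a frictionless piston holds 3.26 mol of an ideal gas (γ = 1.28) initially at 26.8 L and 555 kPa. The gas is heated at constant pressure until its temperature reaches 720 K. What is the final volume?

35.2 L

T₁ = P₁V₁/(nR) = 555×26.8/(3.26×8.314) = 549 K.
Isobaric: P stays 555 kPa; V/T = const ⇒ T₂ = 720 K, V₂ = 35.2 L.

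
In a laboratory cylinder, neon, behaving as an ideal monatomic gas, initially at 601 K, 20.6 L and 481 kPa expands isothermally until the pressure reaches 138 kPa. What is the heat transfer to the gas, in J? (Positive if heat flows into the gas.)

12400 J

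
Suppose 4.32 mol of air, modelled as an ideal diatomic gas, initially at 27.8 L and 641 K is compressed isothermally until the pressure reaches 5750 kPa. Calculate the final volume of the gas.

P₁ = nRT₁/V₁ = 4.32×8.314×641/27.8 = 828 kPa.
Isothermal: T stays 641 K; PV = const ⇒ V₂ = 4.00 L, P₂ = 5750 kPa.

4.00 L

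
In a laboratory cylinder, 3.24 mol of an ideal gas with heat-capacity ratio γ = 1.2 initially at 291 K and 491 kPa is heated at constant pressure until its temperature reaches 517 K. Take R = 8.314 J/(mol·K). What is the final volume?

28.4 L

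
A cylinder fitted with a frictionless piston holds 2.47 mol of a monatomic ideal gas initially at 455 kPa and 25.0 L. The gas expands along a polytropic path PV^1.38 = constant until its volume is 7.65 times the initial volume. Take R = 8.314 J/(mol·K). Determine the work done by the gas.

16100 J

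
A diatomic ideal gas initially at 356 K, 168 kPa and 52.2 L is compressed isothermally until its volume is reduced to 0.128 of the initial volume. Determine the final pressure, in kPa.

Isothermal: T stays 356 K; PV = const ⇒ V₂ = 6.68 L, P₂ = 1310 kPa.

1310 kPa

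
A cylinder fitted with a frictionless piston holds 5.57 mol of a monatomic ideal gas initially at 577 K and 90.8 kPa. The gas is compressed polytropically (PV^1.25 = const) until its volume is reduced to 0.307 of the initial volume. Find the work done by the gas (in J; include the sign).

V₁ = nRT₁/P₁ = 5.57×8.314×577/90.8 = 294 L.
Polytropic n=1.25: T₂ = T₁(V₁/V₂)^(n−1) = 577×(3.26)^0.25 = 775 K; P₂ = P₁(V₁/V₂)^n = 397 kPa.
W = (P₁V₁−P₂V₂)/(n−1) = (90.8×294−397×90.3)/0.25 = -36700 J.

-36700 J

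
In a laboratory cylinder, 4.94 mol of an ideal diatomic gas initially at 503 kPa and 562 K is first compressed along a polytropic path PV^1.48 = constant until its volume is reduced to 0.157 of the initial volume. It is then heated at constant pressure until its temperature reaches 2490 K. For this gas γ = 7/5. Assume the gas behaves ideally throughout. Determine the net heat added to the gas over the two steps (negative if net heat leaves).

V₁ = nRT₁/P₁ = 4.94×8.314×562/503 = 45.9 L.
Step 1 — Polytropic n=1.48: T₂ = T₁(V₁/V₂)^(n−1) = 562×(6.37)^0.48 = 1370 K; P₂ = P₁(V₁/V₂)^n = 7790 kPa.
W = (P₁V₁−P₂V₂)/(n−1) = (503×45.9−7790×7.20)/0.48 = -68900 J.
ΔU = nCvΔT = 4.94×20.8×(1370−562) = 82600 J.
Q = ΔU + W = 13800 J.
State after step 1: P = 7790 kPa, V = 7.20 L, T = 1370 K.
Step 2 — Isobaric: P stays 7790 kPa; V/T = const ⇒ T₂ = 2490 K, V₂ = 13.1 L.
W = PΔV = 7790×(13.1−7.20) kPa·L = 46100 J.
ΔU = nCvΔT = 4.94×20.8×(2490−1370) = 115000 J.
Q = ΔU + W = nCpΔT = 161000 J.
Net over both steps: W = -22700 J, Q = 175000 J, ΔU = 198000 J.

175000 J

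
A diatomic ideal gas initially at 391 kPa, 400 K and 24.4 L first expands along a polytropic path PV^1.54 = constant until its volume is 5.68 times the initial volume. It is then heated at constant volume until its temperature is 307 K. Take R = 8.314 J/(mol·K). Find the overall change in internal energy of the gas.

n = P₁V₁/(RT₁) = 391×24.4/(8.314×400) = 2.87 mol.
Step 1 — Polytropic n=1.54: T₂ = T₁(V₁/V₂)^(n−1) = 400×(0.176)^0.54 = 157 K; P₂ = P₁(V₁/V₂)^n = 26.9 kPa.
W = (P₁V₁−P₂V₂)/(n−1) = (391×24.4−26.9×139)/0.54 = 10800 J.
ΔU = nCvΔT = 2.87×20.8×(157−400) = -14500 J.
Q = ΔU + W = -3760 J.
State after step 1: P = 26.9 kPa, V = 139 L, T = 157 K.
Step 2 — Isochoric: V stays 139 L; P/T = const ⇒ T₂ = 307 K, P₂ = 52.8 kPa.
W = 0 (no volume change).
ΔU = nCvΔT = 2.87×20.8×(307−157) = 8970 J.
Q = ΔU = 8970 J.
Net over both steps: W = 10800 J, Q = 5210 J, ΔU = -5550 J.

-5550 J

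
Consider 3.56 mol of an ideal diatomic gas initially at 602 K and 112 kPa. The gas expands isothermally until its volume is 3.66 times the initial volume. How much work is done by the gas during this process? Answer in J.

23100 J

V₁ = nRT₁/P₁ = 3.56×8.314×602/112 = 159 L.
Isothermal: T stays 602 K; PV = const ⇒ V₂ = 582 L, P₂ = 30.6 kPa.
W = nRT ln(V₂/V₁) = 3.56×8.314×602×ln(3.66) = 23100 J.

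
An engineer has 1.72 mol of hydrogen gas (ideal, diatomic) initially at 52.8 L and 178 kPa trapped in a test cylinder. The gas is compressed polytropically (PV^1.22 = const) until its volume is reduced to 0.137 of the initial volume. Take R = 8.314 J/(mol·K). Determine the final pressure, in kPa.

2010 kPa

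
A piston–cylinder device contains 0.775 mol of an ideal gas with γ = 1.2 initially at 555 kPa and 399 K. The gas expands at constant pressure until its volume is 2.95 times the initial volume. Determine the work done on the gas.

-5010 J

V₁ = nRT₁/P₁ = 0.775×8.314×399/555 = 4.63 L.
Isobaric: P stays 555 kPa; V/T = const ⇒ T₂ = 1180 K, V₂ = 13.7 L.
W = PΔV = 555×(13.7−4.63) kPa·L = 5010 J.
Work done on the gas = −W_by = -5010 J.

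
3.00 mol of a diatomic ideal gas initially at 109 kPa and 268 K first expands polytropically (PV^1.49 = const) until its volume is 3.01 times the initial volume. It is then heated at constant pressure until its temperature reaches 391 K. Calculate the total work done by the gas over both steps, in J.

V₁ = nRT₁/P₁ = 3.00×8.314×268/109 = 61.3 L.
Step 1 — Polytropic n=1.49: T₂ = T₁(V₁/V₂)^(n−1) = 268×(0.332)^0.49 = 156 K; P₂ = P₁(V₁/V₂)^n = 21.1 kPa.
W = (P₁V₁−P₂V₂)/(n−1) = (109×61.3−21.1×185)/0.49 = 5690 J.
ΔU = nCvΔT = 3.00×20.8×(156−268) = -6970 J.
Q = ΔU + W = -1280 J.
State after step 1: P = 21.1 kPa, V = 185 L, T = 156 K.
Step 2 — Isobaric: P stays 21.1 kPa; V/T = const ⇒ T₂ = 391 K, V₂ = 462 L.
W = PΔV = 21.1×(462−185) kPa·L = 5860 J.
ΔU = nCvΔT = 3.00×20.8×(391−156) = 14600 J.
Q = ΔU + W = nCpΔT = 20500 J.
Net over both steps: W = 11500 J, Q = 19200 J, ΔU = 7670 J.

11500 J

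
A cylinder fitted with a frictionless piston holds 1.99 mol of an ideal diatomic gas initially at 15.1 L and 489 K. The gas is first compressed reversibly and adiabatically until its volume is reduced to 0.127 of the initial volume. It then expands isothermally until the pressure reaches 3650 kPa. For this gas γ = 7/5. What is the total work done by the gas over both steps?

-8030 J

P₁ = nRT₁/V₁ = 1.99×8.314×489/15.1 = 536 kPa.
Step 1 — Adiabatic: TV^(γ−1) = const ⇒ T₂ = 489×(7.87)^0.400 = 1120 K; PV^γ = const ⇒ P₂ = 9630 kPa.
ΔU = nCvΔT = 1.99×20.8×(1120−489) = 25900 J.
Q = 0 for an adiabatic process, so W = −ΔU = -25900 J.
State after step 1: P = 9630 kPa, V = 1.92 L, T = 1120 K.
Step 2 — Isothermal: T stays 1120 K; PV = const ⇒ V₂ = 5.06 L, P₂ = 3650 kPa.
ΔU = 0 (ideal gas, T constant).
W = nRT ln(V₂/V₁) = 1.99×8.314×1120×ln(2.64) = 17900 J.
Q = ΔU + W = 17900 J.
Net over both steps: W = -8030 J, Q = 17900 J, ΔU = 25900 J.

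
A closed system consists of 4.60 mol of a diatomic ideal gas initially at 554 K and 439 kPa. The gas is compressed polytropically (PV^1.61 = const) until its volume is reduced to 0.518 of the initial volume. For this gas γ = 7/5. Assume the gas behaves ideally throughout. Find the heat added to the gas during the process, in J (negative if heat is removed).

9000 J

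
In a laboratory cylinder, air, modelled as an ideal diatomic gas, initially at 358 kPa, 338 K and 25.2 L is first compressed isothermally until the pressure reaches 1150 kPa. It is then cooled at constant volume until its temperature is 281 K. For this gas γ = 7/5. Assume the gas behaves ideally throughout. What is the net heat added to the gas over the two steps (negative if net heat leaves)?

-14300 J

n = P₁V₁/(RT₁) = 358×25.2/(8.314×338) = 3.21 mol.
Step 1 — Isothermal: T stays 338 K; PV = const ⇒ V₂ = 7.84 L, P₂ = 1150 kPa.
ΔU = 0 (ideal gas, T constant).
W = nRT ln(V₂/V₁) = 3.21×8.314×338×ln(0.311) = -10500 J.
Q = ΔU + W = -10500 J.
State after step 1: P = 1150 kPa, V = 7.84 L, T = 338 K.
Step 2 — Isochoric: V stays 7.84 L; P/T = const ⇒ T₂ = 281 K, P₂ = 956 kPa.
W = 0 (no volume change).
ΔU = nCvΔT = 3.21×20.8×(281−338) = -3800 J.
Q = ΔU = -3800 J.
Net over both steps: W = -10500 J, Q = -14300 J, ΔU = -3800 J.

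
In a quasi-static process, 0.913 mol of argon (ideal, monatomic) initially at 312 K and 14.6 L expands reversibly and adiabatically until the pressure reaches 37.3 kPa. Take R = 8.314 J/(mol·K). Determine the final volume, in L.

35.3 L

P₁ = nRT₁/V₁ = 0.913×8.314×312/14.6 = 162 kPa.
Adiabatic: T₂/T₁ = (P₂/P₁)^((γ−1)/γ) ⇒ T₂ = 312×(0.230)^0.400 = 173 K; V₂ = 35.3 L.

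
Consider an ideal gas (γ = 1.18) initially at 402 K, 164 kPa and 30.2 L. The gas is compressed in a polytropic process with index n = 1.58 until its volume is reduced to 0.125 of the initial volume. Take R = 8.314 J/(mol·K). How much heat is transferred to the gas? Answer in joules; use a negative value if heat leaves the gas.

44400 J

n = P₁V₁/(RT₁) = 164×30.2/(8.314×402) = 1.48 mol.
Polytropic n=1.58: T₂ = T₁(V₁/V₂)^(n−1) = 402×(8.00)^0.58 = 1340 K; P₂ = P₁(V₁/V₂)^n = 4380 kPa.
W = (P₁V₁−P₂V₂)/(n−1) = (164×30.2−4380×3.77)/0.58 = -20000 J.
ΔU = nCvΔT = 1.48×46.2×(1340−402) = 64400 J.
Q = ΔU + W = 44400 J.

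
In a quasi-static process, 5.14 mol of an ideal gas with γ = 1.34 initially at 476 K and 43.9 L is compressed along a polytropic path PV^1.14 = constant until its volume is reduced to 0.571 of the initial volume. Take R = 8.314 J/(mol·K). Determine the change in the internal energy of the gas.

4880 J

P₁ = nRT₁/V₁ = 5.14×8.314×476/43.9 = 463 kPa.
Polytropic n=1.14: T₂ = T₁(V₁/V₂)^(n−1) = 476×(1.75)^0.14 = 515 K; P₂ = P₁(V₁/V₂)^n = 878 kPa.
For an ideal gas ΔU = nCvΔT with Cv = R/(γ−1) = 24.5 J/(mol·K).
ΔU = 5.14×24.5×(515−476) = 4880 J.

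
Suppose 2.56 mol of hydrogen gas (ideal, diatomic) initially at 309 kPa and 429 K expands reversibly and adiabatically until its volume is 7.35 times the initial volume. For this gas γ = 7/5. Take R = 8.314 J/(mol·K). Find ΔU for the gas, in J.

V₁ = nRT₁/P₁ = 2.56×8.314×429/309 = 29.5 L.
Adiabatic: TV^(γ−1) = const ⇒ T₂ = 429×(0.136)^0.400 = 193 K; PV^γ = const ⇒ P₂ = 18.9 kPa.
For an ideal gas ΔU = nCvΔT with Cv = (5/2)R = 20.8 J/(mol·K).
ΔU = 2.56×20.8×(193−429) = -12500 J.

-12500 J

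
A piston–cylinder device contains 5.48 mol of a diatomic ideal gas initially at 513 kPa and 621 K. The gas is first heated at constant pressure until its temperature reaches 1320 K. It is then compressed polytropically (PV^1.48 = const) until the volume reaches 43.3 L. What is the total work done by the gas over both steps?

V₁ = nRT₁/P₁ = 5.48×8.314×621/513 = 55.2 L.
Step 1 — Isobaric: P stays 513 kPa; V/T = const ⇒ T₂ = 1320 K, V₂ = 117 L.
W = PΔV = 513×(117−55.2) kPa·L = 31800 J.
ΔU = nCvΔT = 5.48×20.8×(1320−621) = 79600 J.
Q = ΔU + W = nCpΔT = 111000 J.
State after step 1: P = 513 kPa, V = 117 L, T = 1320 K.
Step 2 — Polytropic n=1.48: T₂ = T₁(V₁/V₂)^(n−1) = 1320×(2.71)^0.48 = 2130 K; P₂ = P₁(V₁/V₂)^n = 2240 kPa.
W = (P₁V₁−P₂V₂)/(n−1) = (513×117−2240×43.3)/0.48 = -76800 J.
ΔU = nCvΔT = 5.48×20.8×(2130−1320) = 92200 J.
Q = ΔU + W = 15400 J.
Net over both steps: W = -45000 J, Q = 127000 J, ΔU = 172000 J.

-45000 J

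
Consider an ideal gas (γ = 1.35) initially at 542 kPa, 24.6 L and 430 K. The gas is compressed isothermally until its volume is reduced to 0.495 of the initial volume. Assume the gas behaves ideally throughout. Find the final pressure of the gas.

1090 kPa

Isothermal: T stays 430 K; PV = const ⇒ V₂ = 12.2 L, P₂ = 1090 kPa.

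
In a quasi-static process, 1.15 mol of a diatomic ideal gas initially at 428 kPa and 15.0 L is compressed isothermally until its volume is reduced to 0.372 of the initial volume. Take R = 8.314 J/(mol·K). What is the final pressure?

T₁ = P₁V₁/(nR) = 428×15.0/(1.15×8.314) = 671 K.
Isothermal: T stays 671 K; PV = const ⇒ V₂ = 5.58 L, P₂ = 1150 kPa.

1150 kPa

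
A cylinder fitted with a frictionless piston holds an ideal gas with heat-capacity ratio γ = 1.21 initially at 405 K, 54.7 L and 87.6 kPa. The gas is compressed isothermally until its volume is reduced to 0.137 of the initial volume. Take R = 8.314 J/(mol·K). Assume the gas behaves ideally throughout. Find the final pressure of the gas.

Isothermal: T stays 405 K; PV = const ⇒ V₂ = 7.49 L, P₂ = 639 kPa.

639 kPa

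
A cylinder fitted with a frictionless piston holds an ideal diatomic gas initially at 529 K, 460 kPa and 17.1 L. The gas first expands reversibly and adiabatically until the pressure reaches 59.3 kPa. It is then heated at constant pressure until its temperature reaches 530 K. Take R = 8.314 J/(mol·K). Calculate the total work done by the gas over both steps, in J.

n = P₁V₁/(RT₁) = 460×17.1/(8.314×529) = 1.79 mol.
Step 1 — Adiabatic: T₂/T₁ = (P₂/P₁)^((γ−1)/γ) ⇒ T₂ = 529×(0.129)^0.286 = 295 K; V₂ = 73.9 L.
ΔU = nCvΔT = 1.79×20.8×(295−529) = -8710 J.
Q = 0 for an adiabatic process, so W = −ΔU = 8710 J.
State after step 1: P = 59.3 kPa, V = 73.9 L, T = 295 K.
Step 2 — Isobaric: P stays 59.3 kPa; V/T = const ⇒ T₂ = 530 K, V₂ = 133 L.
W = PΔV = 59.3×(133−73.9) kPa·L = 3500 J.
ΔU = nCvΔT = 1.79×20.8×(530−295) = 8750 J.
Q = ΔU + W = nCpΔT = 12300 J.
Net over both steps: W = 12200 J, Q = 12300 J, ΔU = 37.2 J.

12200 J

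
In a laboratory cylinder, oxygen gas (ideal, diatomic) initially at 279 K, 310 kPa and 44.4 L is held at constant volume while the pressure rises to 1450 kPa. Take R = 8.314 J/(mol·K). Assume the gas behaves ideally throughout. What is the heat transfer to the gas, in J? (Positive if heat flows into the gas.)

127000 J

n = P₁V₁/(RT₁) = 310×44.4/(8.314×279) = 5.93 mol.
Isochoric: V stays 44.4 L; P/T = const ⇒ T₂ = 1300 K, P₂ = 1450 kPa.
W = 0 (no volume change).
ΔU = nCvΔT = 5.93×20.8×(1300−279) = 127000 J.
Q = ΔU = 127000 J.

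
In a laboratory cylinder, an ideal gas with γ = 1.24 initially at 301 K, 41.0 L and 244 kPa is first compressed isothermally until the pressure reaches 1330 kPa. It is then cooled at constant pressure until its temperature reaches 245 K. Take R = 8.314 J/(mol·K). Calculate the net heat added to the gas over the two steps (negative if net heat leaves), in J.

-26600 J

n = P₁V₁/(RT₁) = 244×41.0/(8.314×301) = 4.00 mol.
Step 1 — Isothermal: T stays 301 K; PV = const ⇒ V₂ = 7.52 L, P₂ = 1330 kPa.
ΔU = 0 (ideal gas, T constant).
W = nRT ln(V₂/V₁) = 4.00×8.314×301×ln(0.183) = -17000 J.
Q = ΔU + W = -17000 J.
State after step 1: P = 1330 kPa, V = 7.52 L, T = 301 K.
Step 2 — Isobaric: P stays 1330 kPa; V/T = const ⇒ T₂ = 245 K, V₂ = 6.12 L.
W = PΔV = 1330×(6.12−7.52) kPa·L = -1860 J.
ΔU = nCvΔT = 4.00×34.6×(245−301) = -7760 J.
Q = ΔU + W = nCpΔT = -9620 J.
Net over both steps: W = -18800 J, Q = -26600 J, ΔU = -7760 J.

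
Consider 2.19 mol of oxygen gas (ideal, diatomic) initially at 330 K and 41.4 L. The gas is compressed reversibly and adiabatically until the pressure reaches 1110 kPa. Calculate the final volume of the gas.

P₁ = nRT₁/V₁ = 2.19×8.314×330/41.4 = 145 kPa.
Adiabatic: T₂/T₁ = (P₂/P₁)^((γ−1)/γ) ⇒ T₂ = 330×(7.65)^0.286 = 590 K; V₂ = 9.68 L.

9.68 L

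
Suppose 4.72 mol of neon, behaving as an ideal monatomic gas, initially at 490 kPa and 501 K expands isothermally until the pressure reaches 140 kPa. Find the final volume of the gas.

V₁ = nRT₁/P₁ = 4.72×8.314×501/490 = 40.1 L.
Isothermal: T stays 501 K; PV = const ⇒ V₂ = 140 L, P₂ = 140 kPa.

140 L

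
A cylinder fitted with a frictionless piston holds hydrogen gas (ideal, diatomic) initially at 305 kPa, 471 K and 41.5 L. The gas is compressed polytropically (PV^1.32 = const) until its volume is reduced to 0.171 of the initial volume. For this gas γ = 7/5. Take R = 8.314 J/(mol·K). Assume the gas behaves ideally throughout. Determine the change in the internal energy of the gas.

24000 J

n = P₁V₁/(RT₁) = 305×41.5/(8.314×471) = 3.23 mol.
Polytropic n=1.32: T₂ = T₁(V₁/V₂)^(n−1) = 471×(5.85)^0.32 = 829 K; P₂ = P₁(V₁/V₂)^n = 3140 kPa.
For an ideal gas ΔU = nCvΔT with Cv = (5/2)R = 20.8 J/(mol·K).
ΔU = 3.23×20.8×(829−471) = 24000 J.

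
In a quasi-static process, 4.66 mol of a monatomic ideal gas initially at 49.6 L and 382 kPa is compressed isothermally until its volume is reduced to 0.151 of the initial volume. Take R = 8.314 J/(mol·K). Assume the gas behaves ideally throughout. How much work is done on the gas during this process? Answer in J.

T₁ = P₁V₁/(nR) = 382×49.6/(4.66×8.314) = 489 K.
Isothermal: T stays 489 K; PV = const ⇒ V₂ = 7.49 L, P₂ = 2530 kPa.
W = nRT ln(V₂/V₁) = 4.66×8.314×489×ln(0.151) = -35800 J.
Work done on the gas = −W_by = 35800 J.

35800 J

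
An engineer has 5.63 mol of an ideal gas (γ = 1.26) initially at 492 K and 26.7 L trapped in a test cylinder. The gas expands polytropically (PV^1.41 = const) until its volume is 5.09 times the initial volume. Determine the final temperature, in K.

P₁ = nRT₁/V₁ = 5.63×8.314×492/26.7 = 863 kPa.
Polytropic n=1.41: T₂ = T₁(V₁/V₂)^(n−1) = 492×(0.196)^0.41 = 252 K; P₂ = P₁(V₁/V₂)^n = 87.0 kPa.

252 K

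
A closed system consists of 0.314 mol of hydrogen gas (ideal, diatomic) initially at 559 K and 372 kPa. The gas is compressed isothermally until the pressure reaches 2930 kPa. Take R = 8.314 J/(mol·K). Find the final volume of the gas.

0.498 L

V₁ = nRT₁/P₁ = 0.314×8.314×559/372 = 3.92 L.
Isothermal: T stays 559 K; PV = const ⇒ V₂ = 0.498 L, P₂ = 2930 kPa.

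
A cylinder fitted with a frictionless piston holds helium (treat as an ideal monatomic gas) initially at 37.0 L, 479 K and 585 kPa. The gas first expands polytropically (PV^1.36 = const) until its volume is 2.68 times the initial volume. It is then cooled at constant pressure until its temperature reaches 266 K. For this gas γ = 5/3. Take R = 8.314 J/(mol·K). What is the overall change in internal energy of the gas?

-14400 J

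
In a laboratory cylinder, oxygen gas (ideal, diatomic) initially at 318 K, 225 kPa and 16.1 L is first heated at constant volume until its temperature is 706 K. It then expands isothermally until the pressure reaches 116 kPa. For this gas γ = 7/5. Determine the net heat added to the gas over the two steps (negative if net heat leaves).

22800 J

n = P₁V₁/(RT₁) = 225×16.1/(8.314×318) = 1.37 mol.
Step 1 — Isochoric: V stays 16.1 L; P/T = const ⇒ T₂ = 706 K, P₂ = 500 kPa.
W = 0 (no volume change).
ΔU = nCvΔT = 1.37×20.8×(706−318) = 11000 J.
Q = ΔU = 11000 J.
State after step 1: P = 500 kPa, V = 16.1 L, T = 706 K.
Step 2 — Isothermal: T stays 706 K; PV = const ⇒ V₂ = 69.3 L, P₂ = 116 kPa.
ΔU = 0 (ideal gas, T constant).
W = nRT ln(V₂/V₁) = 1.37×8.314×706×ln(4.31) = 11700 J.
Q = ΔU + W = 11700 J.
Net over both steps: W = 11700 J, Q = 22800 J, ΔU = 11000 J.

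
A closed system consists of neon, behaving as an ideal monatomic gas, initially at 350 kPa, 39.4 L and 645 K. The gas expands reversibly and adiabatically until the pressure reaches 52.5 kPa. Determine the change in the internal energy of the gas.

n = P₁V₁/(RT₁) = 350×39.4/(8.314×645) = 2.57 mol.
Adiabatic: T₂/T₁ = (P₂/P₁)^((γ−1)/γ) ⇒ T₂ = 645×(0.150)^0.400 = 302 K; V₂ = 123 L.
For an ideal gas ΔU = nCvΔT with Cv = (3/2)R = 12.5 J/(mol·K).
ΔU = 2.57×12.5×(302−645) = -11000 J.

-11000 J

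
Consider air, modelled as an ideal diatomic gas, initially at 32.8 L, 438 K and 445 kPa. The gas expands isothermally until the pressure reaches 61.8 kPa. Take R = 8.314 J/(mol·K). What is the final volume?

236 L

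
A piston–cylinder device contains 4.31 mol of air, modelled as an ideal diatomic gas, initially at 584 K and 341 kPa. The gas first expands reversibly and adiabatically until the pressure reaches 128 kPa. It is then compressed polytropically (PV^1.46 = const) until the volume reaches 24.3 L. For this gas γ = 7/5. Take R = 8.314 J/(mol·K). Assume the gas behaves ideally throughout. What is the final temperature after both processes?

V₁ = nRT₁/P₁ = 4.31×8.314×584/341 = 61.4 L.
Step 1 — Adiabatic: T₂/T₁ = (P₂/P₁)^((γ−1)/γ) ⇒ T₂ = 584×(0.375)^0.286 = 441 K; V₂ = 124 L.
ΔU = nCvΔT = 4.31×20.8×(441−584) = -12800 J.
Q = 0 for an adiabatic process, so W = −ΔU = 12800 J.
State after step 1: P = 128 kPa, V = 124 L, T = 441 K.
Step 2 — Polytropic n=1.46: T₂ = T₁(V₁/V₂)^(n−1) = 441×(5.09)^0.46 = 933 K; P₂ = P₁(V₁/V₂)^n = 1380 kPa.
W = (P₁V₁−P₂V₂)/(n−1) = (128×124−1380×24.3)/0.46 = -38300 J.
ΔU = nCvΔT = 4.31×20.8×(933−441) = 44000 J.
Q = ΔU + W = 5740 J.
Net over both steps: W = -25500 J, Q = 5740 J, ΔU = 31200 J.

933 K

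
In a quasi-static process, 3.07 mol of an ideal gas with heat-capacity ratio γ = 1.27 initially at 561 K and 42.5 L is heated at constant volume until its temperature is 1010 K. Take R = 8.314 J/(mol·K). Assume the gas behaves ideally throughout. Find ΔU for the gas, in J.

42400 J

P₁ = nRT₁/V₁ = 3.07×8.314×561/42.5 = 337 kPa.
Isochoric: V stays 42.5 L; P/T = const ⇒ T₂ = 1010 K, P₂ = 607 kPa.
For an ideal gas ΔU = nCvΔT with Cv = R/(γ−1) = 30.8 J/(mol·K).
ΔU = 3.07×30.8×(1010−561) = 42400 J.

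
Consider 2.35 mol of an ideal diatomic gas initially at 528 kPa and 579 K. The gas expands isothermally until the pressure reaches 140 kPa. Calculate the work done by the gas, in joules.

15000 J

V₁ = nRT₁/P₁ = 2.35×8.314×579/528 = 21.4 L.
Isothermal: T stays 579 K; PV = const ⇒ V₂ = 80.8 L, P₂ = 140 kPa.
W = nRT ln(V₂/V₁) = 2.35×8.314×579×ln(3.77) = 15000 J.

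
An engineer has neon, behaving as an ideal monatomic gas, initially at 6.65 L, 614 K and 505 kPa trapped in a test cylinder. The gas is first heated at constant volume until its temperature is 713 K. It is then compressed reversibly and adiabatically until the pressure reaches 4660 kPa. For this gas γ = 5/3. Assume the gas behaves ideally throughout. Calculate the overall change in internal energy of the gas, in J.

8370 J

n = P₁V₁/(RT₁) = 505×6.65/(8.314×614) = 0.658 mol.
Step 1 — Isochoric: V stays 6.65 L; P/T = const ⇒ T₂ = 713 K, P₂ = 586 kPa.
W = 0 (no volume change).
ΔU = nCvΔT = 0.658×12.5×(713−614) = 812 J.
Q = ΔU = 812 J.
State after step 1: P = 586 kPa, V = 6.65 L, T = 713 K.
Step 2 — Adiabatic: T₂/T₁ = (P₂/P₁)^((γ−1)/γ) ⇒ T₂ = 713×(7.95)^0.400 = 1630 K; V₂ = 1.92 L.
ΔU = nCvΔT = 0.658×12.5×(1630−713) = 7550 J.
Q = 0 for an adiabatic process, so W = −ΔU = -7550 J.
Net over both steps: W = -7550 J, Q = 812 J, ΔU = 8370 J.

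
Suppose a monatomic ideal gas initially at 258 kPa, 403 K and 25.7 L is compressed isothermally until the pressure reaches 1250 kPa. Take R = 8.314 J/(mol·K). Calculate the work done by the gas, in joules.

n = P₁V₁/(RT₁) = 258×25.7/(8.314×403) = 1.98 mol.
Isothermal: T stays 403 K; PV = const ⇒ V₂ = 5.30 L, P₂ = 1250 kPa.
W = nRT ln(V₂/V₁) = 1.98×8.314×403×ln(0.206) = -10500 J.

-10500 J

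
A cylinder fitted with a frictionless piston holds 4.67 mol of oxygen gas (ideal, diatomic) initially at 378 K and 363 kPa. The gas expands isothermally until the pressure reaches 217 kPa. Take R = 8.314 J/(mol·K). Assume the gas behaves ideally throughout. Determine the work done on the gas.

-7550 J

V₁ = nRT₁/P₁ = 4.67×8.314×378/363 = 40.4 L.
Isothermal: T stays 378 K; PV = const ⇒ V₂ = 67.6 L, P₂ = 217 kPa.
W = nRT ln(V₂/V₁) = 4.67×8.314×378×ln(1.67) = 7550 J.
Work done on the gas = −W_by = -7550 J.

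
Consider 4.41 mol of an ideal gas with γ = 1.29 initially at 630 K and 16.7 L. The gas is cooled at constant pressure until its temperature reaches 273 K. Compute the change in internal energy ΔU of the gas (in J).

P₁ = nRT₁/V₁ = 4.41×8.314×630/16.7 = 1380 kPa.
Isobaric: P stays 1380 kPa; V/T = const ⇒ T₂ = 273 K, V₂ = 7.24 L.
For an ideal gas ΔU = nCvΔT with Cv = R/(γ−1) = 28.7 J/(mol·K).
ΔU = 4.41×28.7×(273−630) = -45100 J.

-45100 J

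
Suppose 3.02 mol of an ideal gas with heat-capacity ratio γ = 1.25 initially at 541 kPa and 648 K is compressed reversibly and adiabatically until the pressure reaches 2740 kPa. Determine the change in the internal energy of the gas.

24900 J

V₁ = nRT₁/P₁ = 3.02×8.314×648/541 = 30.1 L.
Adiabatic: T₂/T₁ = (P₂/P₁)^((γ−1)/γ) ⇒ T₂ = 648×(5.06)^0.200 = 896 K; V₂ = 8.21 L.
For an ideal gas ΔU = nCvΔT with Cv = R/(γ−1) = 33.3 J/(mol·K).
ΔU = 3.02×33.3×(896−648) = 24900 J.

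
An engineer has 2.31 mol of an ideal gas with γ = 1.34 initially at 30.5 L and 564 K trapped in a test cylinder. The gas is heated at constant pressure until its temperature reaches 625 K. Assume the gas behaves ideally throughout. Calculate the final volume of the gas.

P₁ = nRT₁/V₁ = 2.31×8.314×564/30.5 = 355 kPa.
Isobaric: P stays 355 kPa; V/T = const ⇒ T₂ = 625 K, V₂ = 33.8 L.

33.8 L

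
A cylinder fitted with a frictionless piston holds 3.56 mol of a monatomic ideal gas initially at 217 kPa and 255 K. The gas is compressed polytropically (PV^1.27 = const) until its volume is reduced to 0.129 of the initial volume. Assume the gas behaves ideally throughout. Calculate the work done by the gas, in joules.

-20600 J

V₁ = nRT₁/P₁ = 3.56×8.314×255/217 = 34.8 L.
Polytropic n=1.27: T₂ = T₁(V₁/V₂)^(n−1) = 255×(7.75)^0.27 = 443 K; P₂ = P₁(V₁/V₂)^n = 2920 kPa.
W = (P₁V₁−P₂V₂)/(n−1) = (217×34.8−2920×4.49)/0.27 = -20600 J.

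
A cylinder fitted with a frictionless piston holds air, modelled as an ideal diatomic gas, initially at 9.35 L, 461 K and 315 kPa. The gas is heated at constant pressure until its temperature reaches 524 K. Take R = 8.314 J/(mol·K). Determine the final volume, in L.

10.6 L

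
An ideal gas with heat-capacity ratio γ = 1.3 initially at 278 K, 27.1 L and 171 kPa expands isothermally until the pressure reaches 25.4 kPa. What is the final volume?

Isothermal: T stays 278 K; PV = const ⇒ V₂ = 182 L, P₂ = 25.4 kPa.

182 L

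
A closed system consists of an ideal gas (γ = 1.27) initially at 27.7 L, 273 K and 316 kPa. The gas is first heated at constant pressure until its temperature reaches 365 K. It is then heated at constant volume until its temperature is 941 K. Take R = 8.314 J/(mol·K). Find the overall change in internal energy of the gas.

n = P₁V₁/(RT₁) = 316×27.7/(8.314×273) = 3.86 mol.
Step 1 — Isobaric: P stays 316 kPa; V/T = const ⇒ T₂ = 365 K, V₂ = 37.0 L.
W = PΔV = 316×(37.0−27.7) kPa·L = 2950 J.
ΔU = nCvΔT = 3.86×30.8×(365−273) = 10900 J.
Q = ΔU + W = nCpΔT = 13900 J.
State after step 1: P = 316 kPa, V = 37.0 L, T = 365 K.
Step 2 — Isochoric: V stays 37.0 L; P/T = const ⇒ T₂ = 941 K, P₂ = 815 kPa.
W = 0 (no volume change).
ΔU = nCvΔT = 3.86×30.8×(941−365) = 68400 J.
Q = ΔU = 68400 J.
Net over both steps: W = 2950 J, Q = 82300 J, ΔU = 79300 J.

79300 J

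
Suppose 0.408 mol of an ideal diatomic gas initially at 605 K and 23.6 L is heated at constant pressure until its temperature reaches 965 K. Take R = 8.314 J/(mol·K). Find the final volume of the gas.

37.6 L

P₁ = nRT₁/V₁ = 0.408×8.314×605/23.6 = 87.0 kPa.
Isobaric: P stays 87.0 kPa; V/T = const ⇒ T₂ = 965 K, V₂ = 37.6 L.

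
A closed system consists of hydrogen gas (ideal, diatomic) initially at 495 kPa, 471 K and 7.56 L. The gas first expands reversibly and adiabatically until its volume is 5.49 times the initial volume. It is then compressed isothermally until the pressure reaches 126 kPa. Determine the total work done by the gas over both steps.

n = P₁V₁/(RT₁) = 495×7.56/(8.314×471) = 0.956 mol.
Step 1 — Adiabatic: TV^(γ−1) = const ⇒ T₂ = 471×(0.182)^0.400 = 238 K; PV^γ = const ⇒ P₂ = 45.6 kPa.
ΔU = nCvΔT = 0.956×20.8×(238−471) = -4620 J.
Q = 0 for an adiabatic process, so W = −ΔU = 4620 J.
State after step 1: P = 45.6 kPa, V = 41.5 L, T = 238 K.
Step 2 — Isothermal: T stays 238 K; PV = const ⇒ V₂ = 15.0 L, P₂ = 126 kPa.
ΔU = 0 (ideal gas, T constant).
W = nRT ln(V₂/V₁) = 0.956×8.314×238×ln(0.362) = -1920 J.
Q = ΔU + W = -1920 J.
Net over both steps: W = 2700 J, Q = -1920 J, ΔU = -4620 J.

2700 J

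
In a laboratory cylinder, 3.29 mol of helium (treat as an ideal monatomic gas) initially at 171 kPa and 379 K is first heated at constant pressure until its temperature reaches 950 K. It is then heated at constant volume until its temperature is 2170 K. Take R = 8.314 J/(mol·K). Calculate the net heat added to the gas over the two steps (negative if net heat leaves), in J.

89100 J

V₁ = nRT₁/P₁ = 3.29×8.314×379/171 = 60.6 L.
Step 1 — Isobaric: P stays 171 kPa; V/T = const ⇒ T₂ = 950 K, V₂ = 152 L.
W = PΔV = 171×(152−60.6) kPa·L = 15600 J.
ΔU = nCvΔT = 3.29×12.5×(950−379) = 23400 J.
Q = ΔU + W = nCpΔT = 39000 J.
State after step 1: P = 171 kPa, V = 152 L, T = 950 K.
Step 2 — Isochoric: V stays 152 L; P/T = const ⇒ T₂ = 2170 K, P₂ = 391 kPa.
W = 0 (no volume change).
ΔU = nCvΔT = 3.29×12.5×(2170−950) = 50100 J.
Q = ΔU = 50100 J.
Net over both steps: W = 15600 J, Q = 89100 J, ΔU = 73500 J.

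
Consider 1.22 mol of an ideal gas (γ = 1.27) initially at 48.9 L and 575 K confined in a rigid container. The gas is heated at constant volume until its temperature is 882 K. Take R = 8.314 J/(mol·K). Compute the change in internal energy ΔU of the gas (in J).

11500 J

P₁ = nRT₁/V₁ = 1.22×8.314×575/48.9 = 119 kPa.
Isochoric: V stays 48.9 L; P/T = const ⇒ T₂ = 882 K, P₂ = 183 kPa.
For an ideal gas ΔU = nCvΔT with Cv = R/(γ−1) = 30.8 J/(mol·K).
ΔU = 1.22×30.8×(882−575) = 11500 J.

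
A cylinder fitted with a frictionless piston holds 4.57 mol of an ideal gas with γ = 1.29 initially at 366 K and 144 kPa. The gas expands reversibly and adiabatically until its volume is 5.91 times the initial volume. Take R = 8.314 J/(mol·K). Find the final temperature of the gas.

V₁ = nRT₁/P₁ = 4.57×8.314×366/144 = 96.6 L.
Adiabatic: TV^(γ−1) = const ⇒ T₂ = 366×(0.169)^0.290 = 219 K; PV^γ = const ⇒ P₂ = 14.6 kPa.

219 K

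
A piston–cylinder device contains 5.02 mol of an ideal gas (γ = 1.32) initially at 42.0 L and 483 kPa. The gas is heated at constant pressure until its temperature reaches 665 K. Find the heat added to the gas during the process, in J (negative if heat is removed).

T₁ = P₁V₁/(nR) = 483×42.0/(5.02×8.314) = 486 K.
Isobaric: P stays 483 kPa; V/T = const ⇒ T₂ = 665 K, V₂ = 57.5 L.
W = PΔV = 483×(57.5−42.0) kPa·L = 7470 J.
ΔU = nCvΔT = 5.02×26.0×(665−486) = 23300 J.
Q = ΔU + W = nCpΔT = 30800 J.

30800 J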